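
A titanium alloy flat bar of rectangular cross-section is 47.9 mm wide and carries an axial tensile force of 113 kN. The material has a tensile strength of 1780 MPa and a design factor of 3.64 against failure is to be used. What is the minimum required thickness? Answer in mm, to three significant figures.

t = 4.82 mm

σ_allow = 1780/3.64 = 489.0 MPa.
Required area A = F/σ_allow = 113000/489.0 = 231.1 mm².
t = A/w = 231.1/47.9 = 4.824 mm.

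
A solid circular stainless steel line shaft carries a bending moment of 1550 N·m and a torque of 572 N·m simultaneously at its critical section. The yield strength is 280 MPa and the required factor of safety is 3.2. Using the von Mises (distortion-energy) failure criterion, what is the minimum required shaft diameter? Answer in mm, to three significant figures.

d = 57.4 mm

σ_allow = σ_y/n = 280/3.2 = 87.50 MPa.
For a solid shaft σ_b = 32M/(πd³) and τ = 16T/(πd³), so the von Mises stress is σ' = (16/πd³)·√(4M²+3T²).
√(4M²+3T²) = √(4×(1.550×10^6)² + 3×(572000)²) = 3.254×10^6 N·mm.
d³ = 16×3.254×10^6/(π×87.50) = 189400 mm³.
d = 57.43 mm.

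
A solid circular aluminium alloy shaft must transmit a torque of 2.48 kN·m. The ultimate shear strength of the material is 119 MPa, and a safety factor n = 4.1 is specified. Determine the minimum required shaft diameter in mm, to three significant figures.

Allowable shear stress τ_allow = 119/4.1 = 29.02 MPa.
For a solid shaft τ = 16T/(πd³), so d³ = 16T/(π τ_allow) = 16×2480000/(π×29.02) = 435200 mm³.
d = (435200)^(1/3) = 75.78 mm.

d = 75.8 mm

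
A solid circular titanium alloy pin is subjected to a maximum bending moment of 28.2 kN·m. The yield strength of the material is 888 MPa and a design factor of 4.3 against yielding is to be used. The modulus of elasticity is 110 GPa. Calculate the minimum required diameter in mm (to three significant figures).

σ_allow = 888/4.3 = 206.5 MPa.
For a solid circular section σ = 32M/(πd³), so d³ = 32M/(π σ_allow) = 32×2.8200×10^7/(π×206.5) = 1.391×10^6 mm³.
d = 111.6 mm.

d = 112 mm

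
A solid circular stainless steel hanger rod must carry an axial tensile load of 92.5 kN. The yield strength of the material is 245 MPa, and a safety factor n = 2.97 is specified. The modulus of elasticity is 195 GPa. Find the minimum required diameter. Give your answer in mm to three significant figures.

d = 37.8 mm

Allowable stress σ_allow = 245/2.97 = 82.49 MPa.
Required area A = F/σ_allow = 92500/82.49 = 1121 mm².
A = πd²/4 → d = √(4A/π) = 37.79 mm.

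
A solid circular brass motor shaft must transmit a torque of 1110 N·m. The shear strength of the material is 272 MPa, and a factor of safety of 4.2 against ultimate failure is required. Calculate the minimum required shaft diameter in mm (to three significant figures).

d = 44.4 mm

Allowable shear stress τ_allow = 272/4.2 = 64.76 MPa.
For a solid shaft τ = 16T/(πd³), so d³ = 16T/(π τ_allow) = 16×1110000/(π×64.76) = 87290 mm³.
d = (87290)^(1/3) = 44.36 mm.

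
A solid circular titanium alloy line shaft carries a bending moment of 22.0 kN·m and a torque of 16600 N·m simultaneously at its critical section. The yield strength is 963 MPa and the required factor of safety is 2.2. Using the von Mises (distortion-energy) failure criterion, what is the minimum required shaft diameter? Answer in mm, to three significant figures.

d = 84.9 mm

σ_allow = σ_y/n = 963/2.2 = 437.7 MPa.
For a solid shaft σ_b = 32M/(πd³) and τ = 16T/(πd³), so the von Mises stress is σ' = (16/πd³)·√(4M²+3T²).
√(4M²+3T²) = √(4×(2.200×10^7)² + 3×(1.660×10^7)²) = 5.256×10^7 N·mm.
d³ = 16×5.256×10^7/(π×437.7) = 611500 mm³.
d = 84.88 mm.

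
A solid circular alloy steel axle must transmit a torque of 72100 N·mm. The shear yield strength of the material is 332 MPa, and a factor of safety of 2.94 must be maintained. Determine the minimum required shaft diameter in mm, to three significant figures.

d = 14.8 mm

Allowable shear stress τ_allow = 332/2.94 = 112.9 MPa.
For a solid shaft τ = 16T/(πd³), so d³ = 16T/(π τ_allow) = 16×72100/(π×112.9) = 3252 mm³.
d = (3252)^(1/3) = 14.82 mm.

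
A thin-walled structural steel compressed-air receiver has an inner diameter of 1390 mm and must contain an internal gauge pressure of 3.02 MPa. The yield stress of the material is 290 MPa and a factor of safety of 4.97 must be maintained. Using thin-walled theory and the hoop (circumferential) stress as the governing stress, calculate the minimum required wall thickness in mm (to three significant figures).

σ_allow = 290/4.97 = 58.35 MPa.
Hoop stress σ_h = pD/(2t), so t = pD/(2σ_allow) = 3.02×1390/(2×58.35) = 35.97 mm.

t = 36.0 mm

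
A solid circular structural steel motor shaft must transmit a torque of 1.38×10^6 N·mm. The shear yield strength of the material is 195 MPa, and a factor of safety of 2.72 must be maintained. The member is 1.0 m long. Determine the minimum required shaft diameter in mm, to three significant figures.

d = 46.1 mm

Allowable shear stress τ_allow = 195/2.72 = 71.69 MPa.
For a solid shaft τ = 16T/(πd³), so d³ = 16T/(π τ_allow) = 16×1380000/(π×71.69) = 98040 mm³.
d = (98040)^(1/3) = 46.11 mm.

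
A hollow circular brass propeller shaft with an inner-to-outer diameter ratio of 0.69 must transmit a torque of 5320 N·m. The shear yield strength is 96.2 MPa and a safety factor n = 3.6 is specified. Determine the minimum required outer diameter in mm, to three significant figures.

τ_allow = 96.2/3.6 = 26.72 MPa.
For a hollow shaft τ = 16T/[πd_o³(1−k⁴)] with k = 0.69, so 1−k⁴ = 0.7733.
d_o³ = 16T/[π τ_allow (1−k⁴)] = 16×5320000/(π×26.72×0.7733) = 1.311×10^6 mm³.
d_o = 109.4 mm.

d_o = 109 mm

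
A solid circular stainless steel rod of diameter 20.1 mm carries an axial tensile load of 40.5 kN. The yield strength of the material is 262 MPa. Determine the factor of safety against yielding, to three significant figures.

n = 2.05

A = πd²/4 = 317.3 mm².
σ = F/A = 40500/317.3 = 127.6 MPa.
n = 262/127.6 = 2.053.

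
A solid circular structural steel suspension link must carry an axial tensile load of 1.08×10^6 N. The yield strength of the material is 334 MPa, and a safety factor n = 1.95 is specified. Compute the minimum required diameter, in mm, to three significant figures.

d = 89.6 mm

Allowable stress σ_allow = 334/1.95 = 171.3 MPa.
Required area A = F/σ_allow = 1080000/171.3 = 6305 mm².
A = πd²/4 → d = √(4A/π) = 89.60 mm.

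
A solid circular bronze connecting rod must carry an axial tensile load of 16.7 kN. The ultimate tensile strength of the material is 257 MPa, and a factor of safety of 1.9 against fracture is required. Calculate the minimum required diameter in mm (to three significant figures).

Allowable stress σ_allow = 257/1.9 = 135.3 MPa.
Required area A = F/σ_allow = 16700/135.3 = 123.5 mm².
A = πd²/4 → d = √(4A/π) = 12.54 mm.

d = 12.5 mm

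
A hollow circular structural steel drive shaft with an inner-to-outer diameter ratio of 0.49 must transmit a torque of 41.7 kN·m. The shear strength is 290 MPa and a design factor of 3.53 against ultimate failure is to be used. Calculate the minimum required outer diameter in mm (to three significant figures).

τ_allow = 290/3.53 = 82.15 MPa.
For a hollow shaft τ = 16T/[πd_o³(1−k⁴)] with k = 0.49, so 1−k⁴ = 0.9424.
d_o³ = 16T/[π τ_allow (1−k⁴)] = 16×4.1700×10^7/(π×82.15×0.9424) = 2.743×10^6 mm³.
d_o = 140.0 mm.

d_o = 140 mm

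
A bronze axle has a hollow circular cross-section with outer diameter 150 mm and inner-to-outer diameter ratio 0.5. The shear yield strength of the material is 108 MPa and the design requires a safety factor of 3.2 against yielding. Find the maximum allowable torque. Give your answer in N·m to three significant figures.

τ_allow = 108/3.2 = 33.75 MPa.
For a hollow shaft T_allow = τ_allow·πd_o³(1−k⁴)/16 with 1−k⁴ = 0.9375, so πd_o³(1−k⁴)/16 = 621300 mm³.
T_allow = 33.75×621300 = 2.097×10^7 N·mm = 20970 N·m.

T_allow = 21000 N·m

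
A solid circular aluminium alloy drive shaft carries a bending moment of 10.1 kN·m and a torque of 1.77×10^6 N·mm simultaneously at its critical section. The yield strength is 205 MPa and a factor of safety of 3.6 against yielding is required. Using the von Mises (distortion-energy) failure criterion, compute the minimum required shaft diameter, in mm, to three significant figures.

σ_allow = σ_y/n = 205/3.6 = 56.94 MPa.
For a solid shaft σ_b = 32M/(πd³) and τ = 16T/(πd³), so the von Mises stress is σ' = (16/πd³)·√(4M²+3T²).
√(4M²+3T²) = √(4×(1.010×10^7)² + 3×(1.770×10^6)²) = 2.043×10^7 N·mm.
d³ = 16×2.043×10^7/(π×56.94) = 1.827×10^6 mm³.
d = 122.3 mm.

d = 122 mm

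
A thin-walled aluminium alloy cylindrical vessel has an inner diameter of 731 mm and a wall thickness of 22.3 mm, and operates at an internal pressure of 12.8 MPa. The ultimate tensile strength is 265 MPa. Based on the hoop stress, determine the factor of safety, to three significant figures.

n = 1.26

σ_h = pD/(2t) = 12.8×731/(2×22.3) = 209.8 MPa.
n = 265/209.8 = 1.263.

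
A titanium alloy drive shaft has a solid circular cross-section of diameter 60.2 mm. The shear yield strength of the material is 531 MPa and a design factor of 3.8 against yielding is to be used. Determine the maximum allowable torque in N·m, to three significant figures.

T_allow = 5990 N·m

τ_allow = 531/3.8 = 139.7 MPa.
For a solid shaft T_allow = τ_allow·πd³/16; πd³/16 = π×60.2³/16 = 42840 mm³.
T_allow = 139.7×42840 = 5.986×10^6 N·mm = 5986 N·m.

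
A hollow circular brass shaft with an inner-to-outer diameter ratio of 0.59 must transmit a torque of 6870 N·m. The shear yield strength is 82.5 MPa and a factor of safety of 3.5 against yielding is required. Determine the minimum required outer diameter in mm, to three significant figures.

d_o = 119 mm

τ_allow = 82.5/3.5 = 23.57 MPa.
For a hollow shaft τ = 16T/[πd_o³(1−k⁴)] with k = 0.59, so 1−k⁴ = 0.8788.
d_o³ = 16T/[π τ_allow (1−k⁴)] = 16×6870000/(π×23.57×0.8788) = 1.689×10^6 mm³.
d_o = 119.1 mm.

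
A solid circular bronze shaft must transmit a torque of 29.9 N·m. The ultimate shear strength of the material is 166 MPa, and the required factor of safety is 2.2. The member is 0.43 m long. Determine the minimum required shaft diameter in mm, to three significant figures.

Allowable shear stress τ_allow = 166/2.2 = 75.45 MPa.
For a solid shaft τ = 16T/(πd³), so d³ = 16T/(π τ_allow) = 16×29900/(π×75.45) = 2018 mm³.
d = (2018)^(1/3) = 12.64 mm.

d = 12.6 mm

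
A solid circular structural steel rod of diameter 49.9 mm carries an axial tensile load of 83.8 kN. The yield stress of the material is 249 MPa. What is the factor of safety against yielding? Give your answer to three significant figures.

A = πd²/4 = 1956 mm².
σ = F/A = 83800/1956 = 42.85 MPa.
n = 249/42.85 = 5.811.

n = 5.81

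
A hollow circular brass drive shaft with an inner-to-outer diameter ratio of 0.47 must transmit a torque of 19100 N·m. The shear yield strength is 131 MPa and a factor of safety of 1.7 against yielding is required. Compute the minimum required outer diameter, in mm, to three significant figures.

d_o = 110 mm

τ_allow = 131/1.7 = 77.06 MPa.
For a hollow shaft τ = 16T/[πd_o³(1−k⁴)] with k = 0.47, so 1−k⁴ = 0.9512.
d_o³ = 16T/[π τ_allow (1−k⁴)] = 16×1.9100×10^7/(π×77.06×0.9512) = 1.327×10^6 mm³.
d_o = 109.9 mm.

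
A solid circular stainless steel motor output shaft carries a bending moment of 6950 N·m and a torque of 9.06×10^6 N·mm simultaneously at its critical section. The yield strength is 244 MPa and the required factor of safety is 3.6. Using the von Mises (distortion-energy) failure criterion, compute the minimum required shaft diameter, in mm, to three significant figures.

σ_allow = σ_y/n = 244/3.6 = 67.78 MPa.
For a solid shaft σ_b = 32M/(πd³) and τ = 16T/(πd³), so the von Mises stress is σ' = (16/πd³)·√(4M²+3T²).
√(4M²+3T²) = √(4×(6.950×10^6)² + 3×(9.060×10^6)²) = 2.096×10^7 N·mm.
d³ = 16×2.096×10^7/(π×67.78) = 1.575×10^6 mm³.
d = 116.4 mm.

d = 116 mm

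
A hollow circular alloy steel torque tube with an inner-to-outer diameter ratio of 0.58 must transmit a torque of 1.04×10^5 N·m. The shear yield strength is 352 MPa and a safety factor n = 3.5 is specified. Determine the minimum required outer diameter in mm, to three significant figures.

d_o = 181 mm

τ_allow = 352/3.5 = 100.6 MPa.
For a hollow shaft τ = 16T/[πd_o³(1−k⁴)] with k = 0.58, so 1−k⁴ = 0.8868.
d_o³ = 16T/[π τ_allow (1−k⁴)] = 16×1.0400×10^8/(π×100.6×0.8868) = 5.939×10^6 mm³.
d_o = 181.1 mm.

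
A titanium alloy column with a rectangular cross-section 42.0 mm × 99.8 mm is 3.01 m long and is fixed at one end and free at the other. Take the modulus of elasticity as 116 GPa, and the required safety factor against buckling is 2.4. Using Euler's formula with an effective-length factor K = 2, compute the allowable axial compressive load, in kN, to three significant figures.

P_allow = 8.11 kN

Buckling occurs about the weak axis: I_min = h·b³/12 = 99.8×42.0³/12 = 616200 mm⁴ (b = 42.0 mm is the smaller dimension).
Effective length L_e = KL = 2×3.01 m = 6020 mm.
Euler critical load P_cr = π²EI/L_e² = π²×116000×616200/6020² = 19470 N.
P_allow = P_cr/n = 19470/2.4 = 8111 N.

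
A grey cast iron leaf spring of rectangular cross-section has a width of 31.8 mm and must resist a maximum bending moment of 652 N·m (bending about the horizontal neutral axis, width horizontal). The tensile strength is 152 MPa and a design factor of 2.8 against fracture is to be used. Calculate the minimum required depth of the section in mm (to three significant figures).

σ_allow = 152/2.8 = 54.29 MPa.
For a rectangular section σ = 6M/(bh²), so h² = 6M/(b σ_allow) = 6×652000/(31.8×54.29) = 2266 mm².
h = 47.60 mm.

h = 47.6 mm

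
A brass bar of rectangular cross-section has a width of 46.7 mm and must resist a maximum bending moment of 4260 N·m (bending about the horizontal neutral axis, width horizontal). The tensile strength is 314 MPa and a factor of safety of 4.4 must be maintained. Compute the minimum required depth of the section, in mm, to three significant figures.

σ_allow = 314/4.4 = 71.36 MPa.
For a rectangular section σ = 6M/(bh²), so h² = 6M/(b σ_allow) = 6×4260000/(46.7×71.36) = 7669 mm².
h = 87.58 mm.

h = 87.6 mm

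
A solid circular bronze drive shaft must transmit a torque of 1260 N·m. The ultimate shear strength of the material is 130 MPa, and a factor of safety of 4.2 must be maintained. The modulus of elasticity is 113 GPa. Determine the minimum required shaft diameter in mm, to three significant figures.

Allowable shear stress τ_allow = 130/4.2 = 30.95 MPa.
For a solid shaft τ = 16T/(πd³), so d³ = 16T/(π τ_allow) = 16×1260000/(π×30.95) = 207300 mm³.
d = (207300)^(1/3) = 59.19 mm.

d = 59.2 mm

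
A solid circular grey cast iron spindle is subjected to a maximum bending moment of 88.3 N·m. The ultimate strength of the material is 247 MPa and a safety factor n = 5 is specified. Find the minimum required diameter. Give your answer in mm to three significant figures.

σ_allow = 247/5 = 49.40 MPa.
For a solid circular section σ = 32M/(πd³), so d³ = 32M/(π σ_allow) = 32×88300/(π×49.40) = 18210 mm³.
d = 26.31 mm.

d = 26.3 mm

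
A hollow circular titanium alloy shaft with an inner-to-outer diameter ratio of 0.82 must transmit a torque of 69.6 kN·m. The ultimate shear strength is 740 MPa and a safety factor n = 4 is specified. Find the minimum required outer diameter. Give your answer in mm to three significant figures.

τ_allow = 740/4 = 185.0 MPa.
For a hollow shaft τ = 16T/[πd_o³(1−k⁴)] with k = 0.82, so 1−k⁴ = 0.5479.
d_o³ = 16T/[π τ_allow (1−k⁴)] = 16×6.9600×10^7/(π×185.0×0.5479) = 3.497×10^6 mm³.
d_o = 151.8 mm.

d_o = 152 mm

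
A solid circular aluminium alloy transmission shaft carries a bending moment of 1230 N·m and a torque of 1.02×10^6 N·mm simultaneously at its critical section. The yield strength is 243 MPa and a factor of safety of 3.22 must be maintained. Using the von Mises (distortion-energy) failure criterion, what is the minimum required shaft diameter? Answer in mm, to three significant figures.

σ_allow = σ_y/n = 243/3.22 = 75.47 MPa.
For a solid shaft σ_b = 32M/(πd³) and τ = 16T/(πd³), so the von Mises stress is σ' = (16/πd³)·√(4M²+3T²).
√(4M²+3T²) = √(4×(1.230×10^6)² + 3×(1.020×10^6)²) = 3.029×10^6 N·mm.
d³ = 16×3.029×10^6/(π×75.47) = 204400 mm³.
d = 58.91 mm.

d = 58.9 mm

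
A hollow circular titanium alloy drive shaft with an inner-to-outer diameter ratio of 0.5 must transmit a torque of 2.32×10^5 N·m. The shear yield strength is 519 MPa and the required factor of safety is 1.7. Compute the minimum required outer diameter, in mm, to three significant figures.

τ_allow = 519/1.7 = 305.3 MPa.
For a hollow shaft τ = 16T/[πd_o³(1−k⁴)] with k = 0.5, so 1−k⁴ = 0.9375.
d_o³ = 16T/[π τ_allow (1−k⁴)] = 16×2.3200×10^8/(π×305.3×0.9375) = 4.128×10^6 mm³.
d_o = 160.4 mm.

d_o = 160 mm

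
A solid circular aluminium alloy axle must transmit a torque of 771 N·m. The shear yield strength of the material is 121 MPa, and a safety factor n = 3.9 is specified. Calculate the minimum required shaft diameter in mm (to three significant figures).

d = 50.2 mm

Allowable shear stress τ_allow = 121/3.9 = 31.03 MPa.
For a solid shaft τ = 16T/(πd³), so d³ = 16T/(π τ_allow) = 16×771000/(π×31.03) = 126600 mm³.
d = (126600)^(1/3) = 50.21 mm.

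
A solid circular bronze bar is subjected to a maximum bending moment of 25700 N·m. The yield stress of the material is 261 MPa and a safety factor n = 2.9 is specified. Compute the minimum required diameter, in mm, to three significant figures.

σ_allow = 261/2.9 = 90.00 MPa.
For a solid circular section σ = 32M/(πd³), so d³ = 32M/(π σ_allow) = 32×2.5700×10^7/(π×90.00) = 2.909×10^6 mm³.
d = 142.7 mm.

d = 143 mm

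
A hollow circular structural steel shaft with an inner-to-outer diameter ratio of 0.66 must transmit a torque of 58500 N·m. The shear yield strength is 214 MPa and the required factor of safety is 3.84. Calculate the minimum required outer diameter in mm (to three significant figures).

τ_allow = 214/3.84 = 55.73 MPa.
For a hollow shaft τ = 16T/[πd_o³(1−k⁴)] with k = 0.66, so 1−k⁴ = 0.8103.
d_o³ = 16T/[π τ_allow (1−k⁴)] = 16×5.8500×10^7/(π×55.73×0.8103) = 6.598×10^6 mm³.
d_o = 187.6 mm.

d_o = 188 mm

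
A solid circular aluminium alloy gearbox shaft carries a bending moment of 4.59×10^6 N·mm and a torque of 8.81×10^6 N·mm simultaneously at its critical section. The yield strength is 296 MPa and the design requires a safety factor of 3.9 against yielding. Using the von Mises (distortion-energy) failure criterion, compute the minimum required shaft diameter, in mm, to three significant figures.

d = 106 mm

σ_allow = σ_y/n = 296/3.9 = 75.90 MPa.
For a solid shaft σ_b = 32M/(πd³) and τ = 16T/(πd³), so the von Mises stress is σ' = (16/πd³)·√(4M²+3T²).
√(4M²+3T²) = √(4×(4.590×10^6)² + 3×(8.810×10^6)²) = 1.781×10^7 N·mm.
d³ = 16×1.781×10^7/(π×75.90) = 1.195×10^6 mm³.
d = 106.1 mm.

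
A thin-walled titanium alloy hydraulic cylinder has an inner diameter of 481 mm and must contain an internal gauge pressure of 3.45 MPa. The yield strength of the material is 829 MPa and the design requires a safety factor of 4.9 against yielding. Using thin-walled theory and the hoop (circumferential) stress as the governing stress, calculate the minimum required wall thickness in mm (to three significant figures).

t = 4.90 mm

σ_allow = 829/4.9 = 169.2 MPa.
Hoop stress σ_h = pD/(2t), so t = pD/(2σ_allow) = 3.45×481/(2×169.2) = 4.904 mm.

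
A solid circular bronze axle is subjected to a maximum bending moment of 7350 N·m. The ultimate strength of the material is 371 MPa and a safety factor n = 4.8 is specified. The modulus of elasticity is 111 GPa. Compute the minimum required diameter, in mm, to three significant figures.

d = 98.9 mm

σ_allow = 371/4.8 = 77.29 MPa.
For a solid circular section σ = 32M/(πd³), so d³ = 32M/(π σ_allow) = 32×7350000/(π×77.29) = 968600 mm³.
d = 98.94 mm.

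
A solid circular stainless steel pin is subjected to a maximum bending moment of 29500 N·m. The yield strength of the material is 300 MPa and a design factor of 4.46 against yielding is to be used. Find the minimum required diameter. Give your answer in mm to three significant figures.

σ_allow = 300/4.46 = 67.26 MPa.
For a solid circular section σ = 32M/(πd³), so d³ = 32M/(π σ_allow) = 32×2.9500×10^7/(π×67.26) = 4.467×10^6 mm³.
d = 164.7 mm.

d = 165 mm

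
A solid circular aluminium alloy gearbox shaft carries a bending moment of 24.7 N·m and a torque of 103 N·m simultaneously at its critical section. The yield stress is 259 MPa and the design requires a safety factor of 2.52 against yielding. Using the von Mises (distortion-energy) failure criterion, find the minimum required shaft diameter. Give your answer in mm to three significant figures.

σ_allow = σ_y/n = 259/2.52 = 102.8 MPa.
For a solid shaft σ_b = 32M/(πd³) and τ = 16T/(πd³), so the von Mises stress is σ' = (16/πd³)·√(4M²+3T²).
√(4M²+3T²) = √(4×(24700)² + 3×(103000)²) = 185100 N·mm.
d³ = 16×185100/(π×102.8) = 9173 mm³.
d = 20.93 mm.

d = 20.9 mm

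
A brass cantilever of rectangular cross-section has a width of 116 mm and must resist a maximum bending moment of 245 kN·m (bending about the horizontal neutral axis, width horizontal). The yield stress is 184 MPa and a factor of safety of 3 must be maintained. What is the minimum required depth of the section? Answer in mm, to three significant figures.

h = 455 mm

σ_allow = 184/3 = 61.33 MPa.
For a rectangular section σ = 6M/(bh²), so h² = 6M/(b σ_allow) = 6×2.4500×10^8/(116×61.33) = 206600 mm².
h = 454.5 mm.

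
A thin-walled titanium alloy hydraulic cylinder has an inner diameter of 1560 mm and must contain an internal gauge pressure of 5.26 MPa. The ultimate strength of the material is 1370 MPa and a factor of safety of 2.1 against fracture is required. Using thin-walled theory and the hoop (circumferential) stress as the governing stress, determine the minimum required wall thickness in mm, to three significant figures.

t = 6.29 mm

σ_allow = 1370/2.1 = 652.4 MPa.
Hoop stress σ_h = pD/(2t), so t = pD/(2σ_allow) = 5.26×1560/(2×652.4) = 6.289 mm.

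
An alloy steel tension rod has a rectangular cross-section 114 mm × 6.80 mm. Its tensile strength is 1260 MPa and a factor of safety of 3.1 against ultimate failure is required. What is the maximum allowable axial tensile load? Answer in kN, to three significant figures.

σ_allow = 1260/3.1 = 406.5 MPa.
A = 114×6.80 = 775.2 mm².
F_allow = σ_allow × A = 406.5×775.2 = 315100 N.

F_allow = 315 kN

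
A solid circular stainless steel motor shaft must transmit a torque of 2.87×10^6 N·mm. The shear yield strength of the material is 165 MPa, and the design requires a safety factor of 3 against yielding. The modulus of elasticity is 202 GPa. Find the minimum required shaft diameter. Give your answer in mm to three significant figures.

d = 64.3 mm

Allowable shear stress τ_allow = 165/3 = 55.00 MPa.
For a solid shaft τ = 16T/(πd³), so d³ = 16T/(π τ_allow) = 16×2870000/(π×55.00) = 265800 mm³.
d = (265800)^(1/3) = 64.29 mm.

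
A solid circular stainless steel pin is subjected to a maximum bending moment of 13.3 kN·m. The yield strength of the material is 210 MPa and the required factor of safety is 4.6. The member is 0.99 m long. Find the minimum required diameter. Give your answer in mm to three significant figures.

σ_allow = 210/4.6 = 45.65 MPa.
For a solid circular section σ = 32M/(πd³), so d³ = 32M/(π σ_allow) = 32×1.3300×10^7/(π×45.65) = 2.967×10^6 mm³.
d = 143.7 mm.

d = 144 mm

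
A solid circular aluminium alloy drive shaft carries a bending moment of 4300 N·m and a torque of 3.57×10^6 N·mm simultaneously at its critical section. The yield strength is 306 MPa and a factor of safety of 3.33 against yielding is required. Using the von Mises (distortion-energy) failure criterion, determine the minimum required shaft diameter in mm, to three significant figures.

σ_allow = σ_y/n = 306/3.33 = 91.89 MPa.
For a solid shaft σ_b = 32M/(πd³) and τ = 16T/(πd³), so the von Mises stress is σ' = (16/πd³)·√(4M²+3T²).
√(4M²+3T²) = √(4×(4.300×10^6)² + 3×(3.570×10^6)²) = 1.059×10^7 N·mm.
d³ = 16×1.059×10^7/(π×91.89) = 587100 mm³.
d = 83.73 mm.

d = 83.7 mm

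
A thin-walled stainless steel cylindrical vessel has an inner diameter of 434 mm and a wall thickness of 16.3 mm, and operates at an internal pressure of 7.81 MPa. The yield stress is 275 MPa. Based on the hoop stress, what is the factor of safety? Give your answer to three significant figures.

σ_h = pD/(2t) = 7.81×434/(2×16.3) = 104.0 MPa.
n = 275/104.0 = 2.645.

n = 2.64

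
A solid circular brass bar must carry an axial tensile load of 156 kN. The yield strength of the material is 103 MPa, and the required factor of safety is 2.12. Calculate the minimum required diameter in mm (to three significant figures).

Allowable stress σ_allow = 103/2.12 = 48.58 MPa.
Required area A = F/σ_allow = 156000/48.58 = 3211 mm².
A = πd²/4 → d = √(4A/π) = 63.94 mm.

d = 63.9 mm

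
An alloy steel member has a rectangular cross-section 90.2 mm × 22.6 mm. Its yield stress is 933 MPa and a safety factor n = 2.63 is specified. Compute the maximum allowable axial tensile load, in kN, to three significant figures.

F_allow = 723 kN

σ_allow = 933/2.63 = 354.8 MPa.
A = 90.2×22.6 = 2039 mm².
F_allow = σ_allow × A = 354.8×2039 = 723200 N.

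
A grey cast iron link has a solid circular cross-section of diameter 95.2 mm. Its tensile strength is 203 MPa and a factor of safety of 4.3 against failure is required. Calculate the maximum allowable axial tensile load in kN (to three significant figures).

F_allow = 336 kN

σ_allow = 203/4.3 = 47.21 MPa.
A = πd²/4 = π×95.2²/4 = 7118 mm².
F_allow = σ_allow × A = 47.21×7118 = 336000 N.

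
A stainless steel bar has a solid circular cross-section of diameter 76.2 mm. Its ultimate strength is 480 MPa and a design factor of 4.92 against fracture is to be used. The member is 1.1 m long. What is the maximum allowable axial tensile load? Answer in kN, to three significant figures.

σ_allow = 480/4.92 = 97.56 MPa.
A = πd²/4 = π×76.2²/4 = 4560 mm².
F_allow = σ_allow × A = 97.56×4560 = 444900 N.

F_allow = 445 kN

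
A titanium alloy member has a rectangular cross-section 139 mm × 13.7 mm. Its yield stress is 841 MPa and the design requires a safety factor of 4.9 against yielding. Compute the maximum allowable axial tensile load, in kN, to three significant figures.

F_allow = 327 kN

σ_allow = 841/4.9 = 171.6 MPa.
A = 139×13.7 = 1904 mm².
F_allow = σ_allow × A = 171.6×1904 = 326800 N.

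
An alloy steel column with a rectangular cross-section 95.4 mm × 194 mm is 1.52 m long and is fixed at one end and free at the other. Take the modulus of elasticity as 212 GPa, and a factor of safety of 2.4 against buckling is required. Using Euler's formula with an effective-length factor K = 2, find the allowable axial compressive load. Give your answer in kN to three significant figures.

P_allow = 1320 kN

Buckling occurs about the weak axis: I_min = h·b³/12 = 194×95.4³/12 = 1.404×10^7 mm⁴ (b = 95.4 mm is the smaller dimension).
Effective length L_e = KL = 2×1.52 m = 3040 mm.
Euler critical load P_cr = π²EI/L_e² = π²×212000×1.404×10^7/3040² = 3.178×10^6 N.
P_allow = P_cr/n = 3.178×10^6/2.4 = 1.324×10^6 N.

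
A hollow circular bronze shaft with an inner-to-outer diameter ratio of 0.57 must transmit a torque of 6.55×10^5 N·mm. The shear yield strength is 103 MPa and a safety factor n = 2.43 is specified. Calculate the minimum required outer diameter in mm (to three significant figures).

τ_allow = 103/2.43 = 42.39 MPa.
For a hollow shaft τ = 16T/[πd_o³(1−k⁴)] with k = 0.57, so 1−k⁴ = 0.8944.
d_o³ = 16T/[π τ_allow (1−k⁴)] = 16×655000/(π×42.39×0.8944) = 87990 mm³.
d_o = 44.48 mm.

d_o = 44.5 mm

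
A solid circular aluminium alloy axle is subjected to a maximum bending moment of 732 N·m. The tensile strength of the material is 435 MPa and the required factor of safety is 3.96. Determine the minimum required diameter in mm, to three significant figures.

d = 40.8 mm

σ_allow = 435/3.96 = 109.8 MPa.
For a solid circular section σ = 32M/(πd³), so d³ = 32M/(π σ_allow) = 32×732000/(π×109.8) = 67880 mm³.
d = 40.79 mm.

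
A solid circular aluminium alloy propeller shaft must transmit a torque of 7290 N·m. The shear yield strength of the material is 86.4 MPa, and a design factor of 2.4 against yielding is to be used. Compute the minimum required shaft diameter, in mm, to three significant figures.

Allowable shear stress τ_allow = 86.4/2.4 = 36.00 MPa.
For a solid shaft τ = 16T/(πd³), so d³ = 16T/(π τ_allow) = 16×7290000/(π×36.00) = 1.031×10^6 mm³.
d = (1.031×10^6)^(1/3) = 101.0 mm.

d = 101 mm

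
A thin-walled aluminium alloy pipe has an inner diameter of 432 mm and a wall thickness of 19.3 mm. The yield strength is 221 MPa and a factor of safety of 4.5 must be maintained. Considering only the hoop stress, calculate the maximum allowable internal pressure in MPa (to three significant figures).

σ_allow = 221/4.5 = 49.11 MPa.
σ_h = pD/(2t) → p_allow = 2σ_allow t/D = 2×49.11×19.3/432 = 4.388 MPa.

p_allow = 4.39 MPa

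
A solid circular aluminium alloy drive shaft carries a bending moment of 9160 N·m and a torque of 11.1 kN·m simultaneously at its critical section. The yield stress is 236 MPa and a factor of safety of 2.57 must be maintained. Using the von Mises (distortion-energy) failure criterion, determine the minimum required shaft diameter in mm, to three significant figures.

σ_allow = σ_y/n = 236/2.57 = 91.83 MPa.
For a solid shaft σ_b = 32M/(πd³) and τ = 16T/(πd³), so the von Mises stress is σ' = (16/πd³)·√(4M²+3T²).
√(4M²+3T²) = √(4×(9.160×10^6)² + 3×(1.110×10^7)²) = 2.656×10^7 N·mm.
d³ = 16×2.656×10^7/(π×91.83) = 1.473×10^6 mm³.
d = 113.8 mm.

d = 114 mm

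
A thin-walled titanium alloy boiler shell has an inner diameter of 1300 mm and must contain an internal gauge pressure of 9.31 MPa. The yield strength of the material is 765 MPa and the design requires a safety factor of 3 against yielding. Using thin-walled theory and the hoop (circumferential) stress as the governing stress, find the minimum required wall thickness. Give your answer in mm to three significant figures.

σ_allow = 765/3 = 255.0 MPa.
Hoop stress σ_h = pD/(2t), so t = pD/(2σ_allow) = 9.31×1300/(2×255.0) = 23.73 mm.

t = 23.7 mm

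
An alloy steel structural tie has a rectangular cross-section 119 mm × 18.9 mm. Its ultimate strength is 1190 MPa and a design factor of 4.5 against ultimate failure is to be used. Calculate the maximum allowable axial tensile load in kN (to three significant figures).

F_allow = 595 kN

σ_allow = 1190/4.5 = 264.4 MPa.
A = 119×18.9 = 2249 mm².
F_allow = σ_allow × A = 264.4×2249 = 594800 N.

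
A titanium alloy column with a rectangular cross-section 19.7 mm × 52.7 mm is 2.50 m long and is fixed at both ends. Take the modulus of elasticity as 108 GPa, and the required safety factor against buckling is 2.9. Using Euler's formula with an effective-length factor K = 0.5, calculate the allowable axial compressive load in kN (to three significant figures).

Buckling occurs about the weak axis: I_min = h·b³/12 = 52.7×19.7³/12 = 33580 mm⁴ (b = 19.7 mm is the smaller dimension).
Effective length L_e = KL = 0.5×2.50 m = 1250 mm.
Euler critical load P_cr = π²EI/L_e² = π²×108000×33580/1250² = 22910 N.
P_allow = P_cr/n = 22910/2.9 = 7898 N.

P_allow = 7.90 kN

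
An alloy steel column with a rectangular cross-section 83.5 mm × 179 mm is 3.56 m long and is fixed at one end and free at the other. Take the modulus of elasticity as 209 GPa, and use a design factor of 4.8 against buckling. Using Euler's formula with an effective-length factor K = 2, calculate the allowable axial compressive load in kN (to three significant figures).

P_allow = 73.6 kN

Buckling occurs about the weak axis: I_min = h·b³/12 = 179×83.5³/12 = 8.684×10^6 mm⁴ (b = 83.5 mm is the smaller dimension).
Effective length L_e = KL = 2×3.56 m = 7120 mm.
Euler critical load P_cr = π²EI/L_e² = π²×209000×8.684×10^6/7120² = 353400 N.
P_allow = P_cr/n = 353400/4.8 = 73620 N.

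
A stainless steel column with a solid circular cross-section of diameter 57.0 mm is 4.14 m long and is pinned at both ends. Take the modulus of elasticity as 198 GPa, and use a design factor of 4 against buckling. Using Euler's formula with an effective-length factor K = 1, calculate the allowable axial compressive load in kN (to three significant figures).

P_allow = 14.8 kN

I = πd⁴/64 = π×57.0⁴/64 = 518200 mm⁴.
Effective length L_e = KL = 1×4.14 m = 4140 mm.
Euler critical load P_cr = π²EI/L_e² = π²×198000×518200/4140² = 59080 N.
P_allow = P_cr/n = 59080/4 = 14770 N.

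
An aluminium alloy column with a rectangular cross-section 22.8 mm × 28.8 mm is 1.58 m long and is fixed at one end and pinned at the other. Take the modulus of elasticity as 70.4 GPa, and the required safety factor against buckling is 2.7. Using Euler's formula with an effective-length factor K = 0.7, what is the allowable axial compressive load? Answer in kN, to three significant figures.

Buckling occurs about the weak axis: I_min = h·b³/12 = 28.8×22.8³/12 = 28450 mm⁴ (b = 22.8 mm is the smaller dimension).
Effective length L_e = KL = 0.7×1.58 m = 1106 mm.
Euler critical load P_cr = π²EI/L_e² = π²×70400×28450/1106² = 16160 N.
P_allow = P_cr/n = 16160/2.7 = 5984 N.

P_allow = 5.98 kN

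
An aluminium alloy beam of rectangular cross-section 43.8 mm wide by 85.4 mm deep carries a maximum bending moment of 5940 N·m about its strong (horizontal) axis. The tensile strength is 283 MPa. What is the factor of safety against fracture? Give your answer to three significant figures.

Section modulus S = bh²/6 = 43.8×85.4²/6 = 53240 mm³.
σ = M/S = 5940000/53240 = 111.6 MPa.
n = 283/111.6 = 2.537.

n = 2.54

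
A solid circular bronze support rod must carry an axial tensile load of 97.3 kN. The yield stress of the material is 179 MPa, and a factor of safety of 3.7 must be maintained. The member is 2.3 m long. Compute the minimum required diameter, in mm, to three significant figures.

d = 50.6 mm

Allowable stress σ_allow = 179/3.7 = 48.38 MPa.
Required area A = F/σ_allow = 97300/48.38 = 2011 mm².
A = πd²/4 → d = √(4A/π) = 50.60 mm.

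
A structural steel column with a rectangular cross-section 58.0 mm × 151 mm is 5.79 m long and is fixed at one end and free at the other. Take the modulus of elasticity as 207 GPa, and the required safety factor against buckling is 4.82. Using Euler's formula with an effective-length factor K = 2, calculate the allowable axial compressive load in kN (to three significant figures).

P_allow = 7.76 kN

Buckling occurs about the weak axis: I_min = h·b³/12 = 151×58.0³/12 = 2.455×10^6 mm⁴ (b = 58.0 mm is the smaller dimension).
Effective length L_e = KL = 2×5.79 m = 11580 mm.
Euler critical load P_cr = π²EI/L_e² = π²×207000×2.455×10^6/11580² = 37410 N.
P_allow = P_cr/n = 37410/4.82 = 7760 N.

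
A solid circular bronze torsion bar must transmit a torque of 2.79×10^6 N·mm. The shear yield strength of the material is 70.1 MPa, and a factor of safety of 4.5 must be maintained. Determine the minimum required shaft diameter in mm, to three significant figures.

d = 97.0 mm

Allowable shear stress τ_allow = 70.1/4.5 = 15.58 MPa.
For a solid shaft τ = 16T/(πd³), so d³ = 16T/(π τ_allow) = 16×2790000/(π×15.58) = 912200 mm³.
d = (912200)^(1/3) = 96.98 mm.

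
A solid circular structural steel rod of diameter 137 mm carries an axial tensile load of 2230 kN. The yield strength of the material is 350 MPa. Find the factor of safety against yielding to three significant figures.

n = 2.31

A = πd²/4 = 14740 mm².
σ = F/A = 2230000/14740 = 151.3 MPa.
n = 350/151.3 = 2.314.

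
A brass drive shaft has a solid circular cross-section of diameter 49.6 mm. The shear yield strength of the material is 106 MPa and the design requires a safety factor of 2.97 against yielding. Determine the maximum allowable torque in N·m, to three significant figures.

τ_allow = 106/2.97 = 35.69 MPa.
For a solid shaft T_allow = τ_allow·πd³/16; πd³/16 = π×49.6³/16 = 23960 mm³.
T_allow = 35.69×23960 = 855100 N·mm = 855.1 N·m.

T_allow = 855 N·m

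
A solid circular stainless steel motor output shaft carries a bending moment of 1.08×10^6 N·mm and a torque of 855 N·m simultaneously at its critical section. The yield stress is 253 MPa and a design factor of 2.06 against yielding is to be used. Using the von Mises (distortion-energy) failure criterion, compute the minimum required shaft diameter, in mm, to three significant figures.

σ_allow = σ_y/n = 253/2.06 = 122.8 MPa.
For a solid shaft σ_b = 32M/(πd³) and τ = 16T/(πd³), so the von Mises stress is σ' = (16/πd³)·√(4M²+3T²).
√(4M²+3T²) = √(4×(1.080×10^6)² + 3×(855000)²) = 2.619×10^6 N·mm.
d³ = 16×2.619×10^6/(π×122.8) = 108600 mm³.
d = 47.71 mm.

d = 47.7 mm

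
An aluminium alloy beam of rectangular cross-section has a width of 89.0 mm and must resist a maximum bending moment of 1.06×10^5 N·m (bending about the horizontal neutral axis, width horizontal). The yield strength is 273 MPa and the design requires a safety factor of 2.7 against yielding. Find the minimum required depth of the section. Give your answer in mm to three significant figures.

σ_allow = 273/2.7 = 101.1 MPa.
For a rectangular section σ = 6M/(bh²), so h² = 6M/(b σ_allow) = 6×1.0600×10^8/(89.0×101.1) = 70680 mm².
h = 265.8 mm.

h = 266 mm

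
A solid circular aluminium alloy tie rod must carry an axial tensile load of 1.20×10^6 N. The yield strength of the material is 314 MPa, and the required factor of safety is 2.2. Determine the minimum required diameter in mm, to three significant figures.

Allowable stress σ_allow = 314/2.2 = 142.7 MPa.
Required area A = F/σ_allow = 1200000/142.7 = 8408 mm².
A = πd²/4 → d = √(4A/π) = 103.5 mm.

d = 103 mm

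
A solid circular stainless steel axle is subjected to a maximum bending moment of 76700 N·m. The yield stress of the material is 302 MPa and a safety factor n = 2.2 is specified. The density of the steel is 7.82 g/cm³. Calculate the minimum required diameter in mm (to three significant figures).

d = 179 mm

σ_allow = 302/2.2 = 137.3 MPa.
For a solid circular section σ = 32M/(πd³), so d³ = 32M/(π σ_allow) = 32×7.6700×10^7/(π×137.3) = 5.691×10^6 mm³.
d = 178.5 mm.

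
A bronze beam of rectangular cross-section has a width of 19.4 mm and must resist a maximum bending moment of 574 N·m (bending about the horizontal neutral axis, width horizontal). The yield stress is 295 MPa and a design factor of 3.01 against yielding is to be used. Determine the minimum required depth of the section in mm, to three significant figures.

h = 42.6 mm

σ_allow = 295/3.01 = 98.01 MPa.
For a rectangular section σ = 6M/(bh²), so h² = 6M/(b σ_allow) = 6×574000/(19.4×98.01) = 1811 mm².
h = 42.56 mm.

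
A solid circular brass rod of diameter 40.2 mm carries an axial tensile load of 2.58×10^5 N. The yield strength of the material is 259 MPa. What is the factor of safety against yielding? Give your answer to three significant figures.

A = πd²/4 = 1269 mm².
σ = F/A = 258000/1269 = 203.3 MPa.
n = 259/203.3 = 1.274.

n = 1.27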